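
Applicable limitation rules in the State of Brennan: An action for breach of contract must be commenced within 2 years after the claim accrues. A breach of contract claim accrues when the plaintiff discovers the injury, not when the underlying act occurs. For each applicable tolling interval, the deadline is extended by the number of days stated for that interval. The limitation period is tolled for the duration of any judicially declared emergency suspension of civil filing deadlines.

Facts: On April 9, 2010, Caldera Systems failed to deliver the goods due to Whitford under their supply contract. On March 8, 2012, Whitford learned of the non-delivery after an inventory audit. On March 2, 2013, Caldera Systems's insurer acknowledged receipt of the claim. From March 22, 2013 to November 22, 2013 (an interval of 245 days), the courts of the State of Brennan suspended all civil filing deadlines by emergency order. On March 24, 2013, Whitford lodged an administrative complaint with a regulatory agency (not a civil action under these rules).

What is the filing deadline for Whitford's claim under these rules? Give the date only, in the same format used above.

Accrual is tied to discovery, so the period began on March 8, 2012 rather than on April 9, 2010 when the act occurred.
2 years from March 8, 2012 is March 8, 2014.
Because the emergency suspension of filing deadlines ran from March 22, 2013 to November 22, 2013, the deadline is extended by 245 days to November 8, 2014.
The other events in the timeline have no effect on the limitation period under the stated rules.

November 8, 2014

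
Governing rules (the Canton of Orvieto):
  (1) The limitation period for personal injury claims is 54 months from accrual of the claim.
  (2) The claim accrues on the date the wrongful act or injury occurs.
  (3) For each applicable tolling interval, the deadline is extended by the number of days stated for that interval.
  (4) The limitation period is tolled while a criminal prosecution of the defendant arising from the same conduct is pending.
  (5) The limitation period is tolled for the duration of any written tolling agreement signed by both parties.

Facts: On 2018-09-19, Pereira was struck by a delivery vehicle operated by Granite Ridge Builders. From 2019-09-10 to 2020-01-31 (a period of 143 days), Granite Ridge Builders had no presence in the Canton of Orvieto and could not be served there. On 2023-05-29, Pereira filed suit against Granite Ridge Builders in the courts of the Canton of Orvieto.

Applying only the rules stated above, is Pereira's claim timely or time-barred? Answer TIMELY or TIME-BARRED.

TIME-BARRED

The claim accrued on 2018-09-19, when the wrongful act occurred.
The untolled deadline — 54 months after 2018-09-19 — is 2023-03-19.
The defendant's absence from the jurisdiction from 2019-09-10 to 2020-01-31 does not toll the period, because no stated rule makes the defendant's absence a tolling event.
The 2023-05-29 filing falls after the 2023-03-19 deadline; the claim is time-barred.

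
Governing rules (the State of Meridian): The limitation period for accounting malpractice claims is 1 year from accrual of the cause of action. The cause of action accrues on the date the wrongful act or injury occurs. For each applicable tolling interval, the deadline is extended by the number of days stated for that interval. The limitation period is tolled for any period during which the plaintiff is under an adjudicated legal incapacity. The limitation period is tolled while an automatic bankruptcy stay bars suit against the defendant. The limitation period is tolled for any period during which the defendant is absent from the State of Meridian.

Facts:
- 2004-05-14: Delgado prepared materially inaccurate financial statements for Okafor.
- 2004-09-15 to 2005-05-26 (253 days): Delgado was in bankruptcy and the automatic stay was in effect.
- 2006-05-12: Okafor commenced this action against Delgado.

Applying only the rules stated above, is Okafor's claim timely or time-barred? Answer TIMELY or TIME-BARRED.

TIME-BARRED

The claim accrued on 2004-05-14, when the wrongful act occurred.
Adding the 1 year base period to 2004-05-14 gives a deadline of 2005-05-14, before any tolling.
Because the automatic bankruptcy stay ran from 2004-09-15 to 2005-05-26, the deadline is extended by 253 days to 2006-01-22.
The 2006-05-12 filing falls after the 2006-01-22 deadline; the claim is time-barred.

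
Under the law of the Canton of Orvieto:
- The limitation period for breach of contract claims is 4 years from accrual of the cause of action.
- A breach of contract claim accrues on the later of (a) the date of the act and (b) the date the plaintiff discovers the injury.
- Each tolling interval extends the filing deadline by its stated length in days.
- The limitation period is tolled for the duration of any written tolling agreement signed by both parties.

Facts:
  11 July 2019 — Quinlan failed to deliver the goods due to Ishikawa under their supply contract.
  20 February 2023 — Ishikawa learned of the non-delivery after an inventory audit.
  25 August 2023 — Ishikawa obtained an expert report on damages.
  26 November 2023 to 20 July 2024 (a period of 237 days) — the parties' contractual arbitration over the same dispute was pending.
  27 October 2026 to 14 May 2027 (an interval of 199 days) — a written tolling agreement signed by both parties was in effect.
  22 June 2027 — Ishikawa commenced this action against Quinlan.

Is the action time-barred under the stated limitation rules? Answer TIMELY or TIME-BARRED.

The claim accrued on 20 February 2023 — the later of the 11 July 2019 act and the 20 February 2023 discovery.
The untolled deadline — 4 years after 20 February 2023 — is 20 February 2027.
The written tolling agreement from 27 October 2026 to 14 May 2027 tolled the period for 199 days, extending the deadline to 7 September 2027.
Although a pending arbitration ran from 26 November 2023 to 20 July 2024, the stated rules do not make that a tolling event, so it is disregarded.
Nothing else in the chronology tolls or restarts the period.
The 22 June 2027 filing precedes the 7 September 2027 deadline; the claim is timely.

TIMELY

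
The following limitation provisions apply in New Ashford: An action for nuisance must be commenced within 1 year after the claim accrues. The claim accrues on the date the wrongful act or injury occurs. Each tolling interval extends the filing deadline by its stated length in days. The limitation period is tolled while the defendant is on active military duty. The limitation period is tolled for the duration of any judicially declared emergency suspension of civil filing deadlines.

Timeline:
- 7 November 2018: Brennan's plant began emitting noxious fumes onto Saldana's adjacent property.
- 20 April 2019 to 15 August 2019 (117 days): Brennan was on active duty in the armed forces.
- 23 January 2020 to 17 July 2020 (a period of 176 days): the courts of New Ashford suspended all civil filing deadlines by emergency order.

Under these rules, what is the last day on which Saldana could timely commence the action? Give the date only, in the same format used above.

The claim accrued on 7 November 2018, the date of the act.
1 year from 7 November 2018 is 7 November 2019.
The period was tolled for 117 days by the defendant's active military service (20 April 2019 to 15 August 2019), pushing the deadline to 3 March 2020.
The period was tolled for 176 days by the emergency suspension of filing deadlines (23 January 2020 to 17 July 2020), pushing the deadline to 26 August 2020.

26 August 2020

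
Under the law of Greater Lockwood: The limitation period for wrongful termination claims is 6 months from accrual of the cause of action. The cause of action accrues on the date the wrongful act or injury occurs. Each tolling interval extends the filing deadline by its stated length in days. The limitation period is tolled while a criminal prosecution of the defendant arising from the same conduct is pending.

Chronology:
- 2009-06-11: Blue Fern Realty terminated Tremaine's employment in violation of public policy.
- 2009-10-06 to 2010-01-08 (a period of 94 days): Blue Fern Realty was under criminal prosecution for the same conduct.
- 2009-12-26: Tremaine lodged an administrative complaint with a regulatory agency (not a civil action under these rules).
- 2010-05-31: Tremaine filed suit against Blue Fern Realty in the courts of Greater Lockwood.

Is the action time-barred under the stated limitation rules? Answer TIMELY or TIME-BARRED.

The cause of action accrued on 2009-06-11, the date of the act.
6 months from 2009-06-11 is 2009-12-11.
The pending criminal prosecution from 2009-10-06 to 2010-01-08 tolled the period for 94 days, extending the deadline to 2010-03-15.
The other events in the timeline have no effect on the limitation period under the stated rules.
Tremaine filed on 2010-05-31, after the 2010-03-15 deadline, so the action is time-barred.

TIME-BARRED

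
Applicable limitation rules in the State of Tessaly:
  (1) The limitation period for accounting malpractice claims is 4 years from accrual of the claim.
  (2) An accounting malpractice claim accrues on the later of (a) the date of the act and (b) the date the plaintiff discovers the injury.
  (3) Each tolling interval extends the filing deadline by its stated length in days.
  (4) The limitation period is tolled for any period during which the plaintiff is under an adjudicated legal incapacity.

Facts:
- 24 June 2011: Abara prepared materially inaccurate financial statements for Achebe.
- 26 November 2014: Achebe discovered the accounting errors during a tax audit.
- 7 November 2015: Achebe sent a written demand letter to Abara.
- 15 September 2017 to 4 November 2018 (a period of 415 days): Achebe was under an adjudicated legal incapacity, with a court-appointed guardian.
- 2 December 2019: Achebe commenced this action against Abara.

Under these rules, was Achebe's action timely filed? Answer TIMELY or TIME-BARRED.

Taking the later of the act (24 June 2011) and discovery (26 November 2014), the claim accrued on 26 November 2014.
Adding the 4 years base period to 26 November 2014 gives a deadline of 26 November 2018, before any tolling.
The plaintiff's legal incapacity from 15 September 2017 to 4 November 2018 tolled the period for 415 days, extending the deadline to 15 January 2020.
None of the other events listed affects the running of the period under the stated rules.
Achebe filed on 2 December 2019, before the 15 January 2020 deadline, so the action is timely.

TIMELY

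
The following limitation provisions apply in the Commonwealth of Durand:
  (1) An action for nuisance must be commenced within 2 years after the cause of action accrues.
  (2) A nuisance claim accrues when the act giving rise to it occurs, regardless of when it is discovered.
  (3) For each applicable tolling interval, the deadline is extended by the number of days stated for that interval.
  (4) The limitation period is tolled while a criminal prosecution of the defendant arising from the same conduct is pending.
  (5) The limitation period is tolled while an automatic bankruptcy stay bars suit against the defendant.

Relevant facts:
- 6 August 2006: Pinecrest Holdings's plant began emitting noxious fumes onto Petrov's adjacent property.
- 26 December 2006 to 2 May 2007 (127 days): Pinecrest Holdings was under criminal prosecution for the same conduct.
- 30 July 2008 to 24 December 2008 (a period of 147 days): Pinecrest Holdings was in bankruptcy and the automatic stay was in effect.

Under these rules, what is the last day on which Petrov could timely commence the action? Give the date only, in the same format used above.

7 May 2009

The cause of action accrued on 6 August 2006, the date of the act.
The untolled deadline — 2 years after 6 August 2006 — is 6 August 2008.
The period was tolled for 127 days by the pending criminal prosecution (26 December 2006 to 2 May 2007), pushing the deadline to 11 December 2008.
The automatic bankruptcy stay from 30 July 2008 to 24 December 2008 tolled the period for 147 days, extending the deadline to 7 May 2009.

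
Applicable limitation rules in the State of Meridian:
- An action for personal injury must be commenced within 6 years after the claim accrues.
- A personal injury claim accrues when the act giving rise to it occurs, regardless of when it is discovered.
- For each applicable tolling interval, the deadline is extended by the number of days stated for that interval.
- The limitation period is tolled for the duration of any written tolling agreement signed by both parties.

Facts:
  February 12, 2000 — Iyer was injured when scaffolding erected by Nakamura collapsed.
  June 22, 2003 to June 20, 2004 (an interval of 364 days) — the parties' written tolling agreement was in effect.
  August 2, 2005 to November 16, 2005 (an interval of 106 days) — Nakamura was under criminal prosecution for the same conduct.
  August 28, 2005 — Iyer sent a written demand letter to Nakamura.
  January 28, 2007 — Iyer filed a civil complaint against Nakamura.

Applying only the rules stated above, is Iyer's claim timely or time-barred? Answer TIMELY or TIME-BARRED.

The claim accrued on February 12, 2000, when the wrongful act occurred.
6 years from February 12, 2000 is February 12, 2006.
The period was tolled for 364 days by the written tolling agreement (June 22, 2003 to June 20, 2004), pushing the deadline to February 11, 2007.
No stated provision tolls the period for a criminal prosecution, so the interval from August 2, 2005 to November 16, 2005 has no effect on the deadline.
Nothing else in the chronology tolls or restarts the period.
Iyer filed on January 28, 2007, before the February 11, 2007 deadline, so the action is timely.

TIMELY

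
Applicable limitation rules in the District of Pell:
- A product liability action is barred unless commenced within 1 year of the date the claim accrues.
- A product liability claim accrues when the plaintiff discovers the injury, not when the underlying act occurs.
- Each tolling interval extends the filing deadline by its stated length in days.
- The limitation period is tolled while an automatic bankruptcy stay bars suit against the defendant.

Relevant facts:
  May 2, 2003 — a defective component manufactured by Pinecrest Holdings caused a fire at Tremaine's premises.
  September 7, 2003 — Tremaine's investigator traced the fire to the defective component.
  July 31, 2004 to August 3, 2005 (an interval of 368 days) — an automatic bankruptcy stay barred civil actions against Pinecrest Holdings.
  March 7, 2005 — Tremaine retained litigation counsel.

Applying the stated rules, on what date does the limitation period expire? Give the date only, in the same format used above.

Accrual is tied to discovery, so the period began on September 7, 2003 rather than on May 2, 2003 when the act occurred.
The untolled deadline — 1 year after September 7, 2003 — is September 7, 2004.
The period was tolled for 368 days by the automatic bankruptcy stay (July 31, 2004 to August 3, 2005), pushing the deadline to September 10, 2005.
None of the other events listed affects the running of the period under the stated rules.

September 10, 2005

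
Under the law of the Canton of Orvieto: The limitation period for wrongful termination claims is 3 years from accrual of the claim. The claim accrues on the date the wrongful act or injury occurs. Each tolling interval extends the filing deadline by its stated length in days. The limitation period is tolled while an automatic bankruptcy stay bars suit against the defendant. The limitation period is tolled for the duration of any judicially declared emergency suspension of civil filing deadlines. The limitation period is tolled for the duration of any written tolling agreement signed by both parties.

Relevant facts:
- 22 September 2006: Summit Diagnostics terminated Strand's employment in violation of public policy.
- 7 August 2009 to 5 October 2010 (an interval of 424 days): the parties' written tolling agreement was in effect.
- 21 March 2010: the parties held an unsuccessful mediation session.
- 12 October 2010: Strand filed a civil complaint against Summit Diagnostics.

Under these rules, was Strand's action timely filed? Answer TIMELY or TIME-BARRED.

TIMELY

The claim accrued on 22 September 2006, the date of the act.
3 years from 22 September 2006 is 22 September 2009.
Because the written tolling agreement ran from 7 August 2009 to 5 October 2010, the deadline is extended by 424 days to 20 November 2010.
Nothing else in the chronology tolls or restarts the period.
Strand filed on 12 October 2010, before the 20 November 2010 deadline, so the action is timely.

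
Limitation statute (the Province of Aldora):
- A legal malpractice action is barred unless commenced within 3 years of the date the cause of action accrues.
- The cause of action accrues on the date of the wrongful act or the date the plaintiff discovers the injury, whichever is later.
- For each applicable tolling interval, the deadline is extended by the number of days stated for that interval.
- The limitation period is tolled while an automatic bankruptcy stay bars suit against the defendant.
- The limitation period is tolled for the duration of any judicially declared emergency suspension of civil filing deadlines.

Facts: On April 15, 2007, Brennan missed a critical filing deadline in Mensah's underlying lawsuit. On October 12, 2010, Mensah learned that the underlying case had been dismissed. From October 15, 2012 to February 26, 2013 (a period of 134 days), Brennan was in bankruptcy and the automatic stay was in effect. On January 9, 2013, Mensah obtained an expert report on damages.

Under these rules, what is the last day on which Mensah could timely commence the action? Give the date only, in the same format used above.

February 23, 2014

The claim accrued on October 12, 2010 — the later of the April 15, 2007 act and the October 12, 2010 discovery.
The untolled deadline — 3 years after October 12, 2010 — is October 12, 2013.
The automatic bankruptcy stay from October 15, 2012 to February 26, 2013 tolled the period for 134 days, extending the deadline to February 23, 2014.
None of the other events listed affects the running of the period under the stated rules.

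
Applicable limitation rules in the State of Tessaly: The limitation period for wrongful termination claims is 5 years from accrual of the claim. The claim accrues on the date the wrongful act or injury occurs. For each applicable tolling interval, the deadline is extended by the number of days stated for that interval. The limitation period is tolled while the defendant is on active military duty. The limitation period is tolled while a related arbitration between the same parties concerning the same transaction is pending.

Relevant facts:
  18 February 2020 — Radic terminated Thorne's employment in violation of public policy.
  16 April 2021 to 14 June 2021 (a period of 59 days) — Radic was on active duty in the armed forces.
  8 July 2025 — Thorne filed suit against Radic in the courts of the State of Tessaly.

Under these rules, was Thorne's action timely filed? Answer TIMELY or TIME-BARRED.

TIME-BARRED

The limitation period began to run on 18 February 2020.
Adding the 5 years base period to 18 February 2020 gives a deadline of 18 February 2025, before any tolling.
Because the defendant's active military service ran from 16 April 2021 to 14 June 2021, the deadline is extended by 59 days to 18 April 2025.
The 8 July 2025 filing falls after the 18 April 2025 deadline; the claim is time-barred.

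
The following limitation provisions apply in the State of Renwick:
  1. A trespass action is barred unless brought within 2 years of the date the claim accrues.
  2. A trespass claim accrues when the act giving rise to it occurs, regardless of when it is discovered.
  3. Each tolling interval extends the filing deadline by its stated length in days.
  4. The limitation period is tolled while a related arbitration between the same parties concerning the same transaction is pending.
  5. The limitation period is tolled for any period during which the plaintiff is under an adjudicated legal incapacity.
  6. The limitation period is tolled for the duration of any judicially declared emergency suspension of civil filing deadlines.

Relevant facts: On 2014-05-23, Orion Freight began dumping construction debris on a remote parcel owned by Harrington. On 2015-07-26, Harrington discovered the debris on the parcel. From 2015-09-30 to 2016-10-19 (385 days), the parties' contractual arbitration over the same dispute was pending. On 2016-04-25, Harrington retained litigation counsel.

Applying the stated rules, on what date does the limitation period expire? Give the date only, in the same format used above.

2017-06-12

The claim accrued on 2014-05-23, when the wrongful act occurred; under the stated occurrence rule the 2015-07-26 discovery does not delay accrual.
2 years from 2014-05-23 is 2016-05-23.
The period was tolled for 385 days by the pending related arbitration (2015-09-30 to 2016-10-19), pushing the deadline to 2017-06-12.
The other events in the timeline have no effect on the limitation period under the stated rules.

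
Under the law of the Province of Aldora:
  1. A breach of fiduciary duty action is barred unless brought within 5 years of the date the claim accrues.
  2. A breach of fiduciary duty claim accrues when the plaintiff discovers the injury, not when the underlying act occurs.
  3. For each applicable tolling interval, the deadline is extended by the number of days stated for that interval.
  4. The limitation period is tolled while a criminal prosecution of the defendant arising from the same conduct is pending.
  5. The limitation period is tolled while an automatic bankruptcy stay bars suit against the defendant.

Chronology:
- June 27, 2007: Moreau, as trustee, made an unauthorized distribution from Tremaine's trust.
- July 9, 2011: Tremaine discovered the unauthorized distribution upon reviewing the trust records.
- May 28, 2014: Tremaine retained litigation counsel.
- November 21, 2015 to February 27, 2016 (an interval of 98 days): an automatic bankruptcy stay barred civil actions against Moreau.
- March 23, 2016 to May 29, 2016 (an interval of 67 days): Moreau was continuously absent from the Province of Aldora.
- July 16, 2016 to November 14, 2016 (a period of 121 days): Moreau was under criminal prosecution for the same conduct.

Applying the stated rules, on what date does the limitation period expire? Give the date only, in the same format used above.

February 13, 2017

Under the discovery rule, the claim accrued on July 9, 2011, when Tremaine discovered the injury — not on the June 27, 2007 date of the underlying act.
5 years from July 9, 2011 is July 9, 2016.
Because the automatic bankruptcy stay ran from November 21, 2015 to February 27, 2016, the deadline is extended by 98 days to October 15, 2016.
Because the pending criminal prosecution ran from July 16, 2016 to November 14, 2016, the deadline is extended by 121 days to February 13, 2017.
Although the defendant's absence ran from March 23, 2016 to May 29, 2016, the stated rules do not make that a tolling event, so it is disregarded.
None of the other events listed affects the running of the period under the stated rules.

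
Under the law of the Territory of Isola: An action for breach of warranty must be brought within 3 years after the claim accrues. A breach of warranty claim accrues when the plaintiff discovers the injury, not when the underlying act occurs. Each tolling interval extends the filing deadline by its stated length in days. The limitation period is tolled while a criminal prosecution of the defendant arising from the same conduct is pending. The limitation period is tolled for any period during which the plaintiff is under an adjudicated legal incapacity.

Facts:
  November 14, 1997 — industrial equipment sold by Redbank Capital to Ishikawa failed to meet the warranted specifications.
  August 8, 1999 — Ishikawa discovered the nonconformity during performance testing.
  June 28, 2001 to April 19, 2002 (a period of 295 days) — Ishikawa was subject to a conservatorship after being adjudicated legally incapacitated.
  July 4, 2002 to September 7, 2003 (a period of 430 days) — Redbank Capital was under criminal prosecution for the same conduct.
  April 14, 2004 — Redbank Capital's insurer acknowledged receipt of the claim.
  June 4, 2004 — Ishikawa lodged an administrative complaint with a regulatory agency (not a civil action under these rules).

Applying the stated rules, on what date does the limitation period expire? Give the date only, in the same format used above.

The claim did not accrue until Ishikawa discovered the injury on August 8, 1999; the November 14, 1997 act date does not start the clock under the stated rule.
The untolled deadline — 3 years after August 8, 1999 — is August 8, 2002.
Because the plaintiff's legal incapacity ran from June 28, 2001 to April 19, 2002, the deadline is extended by 295 days to May 30, 2003.
Because the pending criminal prosecution ran from July 4, 2002 to September 7, 2003, the deadline is extended by 430 days to August 2, 2004.
Nothing else in the chronology tolls or restarts the period.

August 2, 2004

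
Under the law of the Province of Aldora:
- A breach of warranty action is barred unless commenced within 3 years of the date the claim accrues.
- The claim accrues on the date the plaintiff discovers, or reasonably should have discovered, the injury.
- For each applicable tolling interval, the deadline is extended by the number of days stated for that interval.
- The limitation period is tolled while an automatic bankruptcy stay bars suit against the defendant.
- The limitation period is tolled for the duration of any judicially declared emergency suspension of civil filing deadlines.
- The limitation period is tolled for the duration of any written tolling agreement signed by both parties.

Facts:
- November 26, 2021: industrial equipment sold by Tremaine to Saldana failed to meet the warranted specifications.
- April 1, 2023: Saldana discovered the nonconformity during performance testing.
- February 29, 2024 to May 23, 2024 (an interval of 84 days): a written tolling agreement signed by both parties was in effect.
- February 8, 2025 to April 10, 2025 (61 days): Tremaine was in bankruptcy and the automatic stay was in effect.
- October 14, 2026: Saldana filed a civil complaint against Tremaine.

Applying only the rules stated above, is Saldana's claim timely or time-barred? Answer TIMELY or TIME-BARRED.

The claim did not accrue until Saldana discovered the injury on April 1, 2023; the November 26, 2021 act date does not start the clock under the stated rule.
Adding the 3 years base period to April 1, 2023 gives a deadline of April 1, 2026, before any tolling.
Because the written tolling agreement ran from February 29, 2024 to May 23, 2024, the deadline is extended by 84 days to June 24, 2026.
The period was tolled for 61 days by the automatic bankruptcy stay (February 8, 2025 to April 10, 2025), pushing the deadline to August 24, 2026.
Saldana filed on October 14, 2026, after the August 24, 2026 deadline, so the action is time-barred.

TIME-BARRED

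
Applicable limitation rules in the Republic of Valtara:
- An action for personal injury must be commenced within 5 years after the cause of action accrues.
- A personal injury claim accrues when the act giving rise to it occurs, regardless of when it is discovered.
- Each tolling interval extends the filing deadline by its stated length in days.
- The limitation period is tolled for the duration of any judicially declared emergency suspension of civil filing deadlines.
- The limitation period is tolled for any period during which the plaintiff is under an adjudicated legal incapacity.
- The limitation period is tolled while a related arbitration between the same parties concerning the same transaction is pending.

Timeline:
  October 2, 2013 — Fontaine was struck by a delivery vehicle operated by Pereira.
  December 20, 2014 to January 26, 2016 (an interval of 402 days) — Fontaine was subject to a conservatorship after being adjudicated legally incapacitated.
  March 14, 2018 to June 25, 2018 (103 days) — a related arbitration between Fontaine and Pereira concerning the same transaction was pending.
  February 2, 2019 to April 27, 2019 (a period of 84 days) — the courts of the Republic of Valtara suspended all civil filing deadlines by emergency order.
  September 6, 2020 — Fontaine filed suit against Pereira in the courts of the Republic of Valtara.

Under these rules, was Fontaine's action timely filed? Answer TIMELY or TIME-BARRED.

The limitation period began to run on October 2, 2013.
5 years from October 2, 2013 is October 2, 2018.
The period was tolled for 402 days by the plaintiff's legal incapacity (December 20, 2014 to January 26, 2016), pushing the deadline to November 8, 2019.
The pending related arbitration from March 14, 2018 to June 25, 2018 tolled the period for 103 days, extending the deadline to February 19, 2020.
The emergency suspension of filing deadlines from February 2, 2019 to April 27, 2019 tolled the period for 84 days, extending the deadline to May 13, 2020.
Fontaine filed on September 6, 2020, after the May 13, 2020 deadline, so the action is time-barred.

TIME-BARRED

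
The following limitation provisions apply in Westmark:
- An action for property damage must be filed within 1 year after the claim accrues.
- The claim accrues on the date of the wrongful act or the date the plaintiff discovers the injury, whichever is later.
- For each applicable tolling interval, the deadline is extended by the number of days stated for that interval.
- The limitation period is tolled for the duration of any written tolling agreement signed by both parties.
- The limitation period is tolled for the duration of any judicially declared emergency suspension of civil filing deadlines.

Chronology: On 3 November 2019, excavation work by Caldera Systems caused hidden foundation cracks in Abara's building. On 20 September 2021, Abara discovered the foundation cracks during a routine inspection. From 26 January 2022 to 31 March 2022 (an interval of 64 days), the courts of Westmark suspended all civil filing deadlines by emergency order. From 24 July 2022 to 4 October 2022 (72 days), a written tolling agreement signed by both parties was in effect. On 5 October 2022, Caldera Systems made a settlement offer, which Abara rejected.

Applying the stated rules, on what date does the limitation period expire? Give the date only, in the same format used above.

The claim accrued on 20 September 2021 — the later of the 3 November 2019 act and the 20 September 2021 discovery.
The untolled deadline — 1 year after 20 September 2021 — is 20 September 2022.
The period was tolled for 64 days by the emergency suspension of filing deadlines (26 January 2022 to 31 March 2022), pushing the deadline to 23 November 2022.
Because the written tolling agreement ran from 24 July 2022 to 4 October 2022, the deadline is extended by 72 days to 3 February 2023.
The other events in the timeline have no effect on the limitation period under the stated rules.

3 February 2023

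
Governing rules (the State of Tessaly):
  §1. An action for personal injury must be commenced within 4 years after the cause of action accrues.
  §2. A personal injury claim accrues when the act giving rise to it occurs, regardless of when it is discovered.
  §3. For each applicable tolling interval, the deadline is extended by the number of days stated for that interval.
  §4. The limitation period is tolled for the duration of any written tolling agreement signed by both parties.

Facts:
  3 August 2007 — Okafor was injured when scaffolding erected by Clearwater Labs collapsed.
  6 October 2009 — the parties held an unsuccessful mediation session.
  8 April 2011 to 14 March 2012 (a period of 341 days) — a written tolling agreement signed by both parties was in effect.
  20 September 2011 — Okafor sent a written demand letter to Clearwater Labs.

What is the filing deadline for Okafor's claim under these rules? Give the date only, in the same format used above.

The cause of action accrued on 3 August 2007, the date of the act.
Adding the 4 years base period to 3 August 2007 gives a deadline of 3 August 2011, before any tolling.
The period was tolled for 341 days by the written tolling agreement (8 April 2011 to 14 March 2012), pushing the deadline to 9 July 2012.
The other events in the timeline have no effect on the limitation period under the stated rules.

9 July 2012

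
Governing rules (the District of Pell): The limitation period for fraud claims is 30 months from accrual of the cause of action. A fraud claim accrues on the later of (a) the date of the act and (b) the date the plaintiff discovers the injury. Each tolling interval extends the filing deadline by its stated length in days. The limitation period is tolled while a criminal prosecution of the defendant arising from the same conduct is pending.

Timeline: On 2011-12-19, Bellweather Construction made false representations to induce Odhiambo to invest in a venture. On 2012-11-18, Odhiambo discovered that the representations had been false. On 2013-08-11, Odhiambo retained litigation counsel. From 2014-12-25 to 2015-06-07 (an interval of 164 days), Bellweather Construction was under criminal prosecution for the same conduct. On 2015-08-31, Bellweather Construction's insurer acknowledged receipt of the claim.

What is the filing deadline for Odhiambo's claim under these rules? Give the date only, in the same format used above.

2015-10-29

Because discovery on 2012-11-18 post-dates the 2011-12-19 act, accrual under the later-of rule falls on 2012-11-18.
30 months from 2012-11-18 is 2015-05-18.
The period was tolled for 164 days by the pending criminal prosecution (2014-12-25 to 2015-06-07), pushing the deadline to 2015-10-29.
None of the other events listed affects the running of the period under the stated rules.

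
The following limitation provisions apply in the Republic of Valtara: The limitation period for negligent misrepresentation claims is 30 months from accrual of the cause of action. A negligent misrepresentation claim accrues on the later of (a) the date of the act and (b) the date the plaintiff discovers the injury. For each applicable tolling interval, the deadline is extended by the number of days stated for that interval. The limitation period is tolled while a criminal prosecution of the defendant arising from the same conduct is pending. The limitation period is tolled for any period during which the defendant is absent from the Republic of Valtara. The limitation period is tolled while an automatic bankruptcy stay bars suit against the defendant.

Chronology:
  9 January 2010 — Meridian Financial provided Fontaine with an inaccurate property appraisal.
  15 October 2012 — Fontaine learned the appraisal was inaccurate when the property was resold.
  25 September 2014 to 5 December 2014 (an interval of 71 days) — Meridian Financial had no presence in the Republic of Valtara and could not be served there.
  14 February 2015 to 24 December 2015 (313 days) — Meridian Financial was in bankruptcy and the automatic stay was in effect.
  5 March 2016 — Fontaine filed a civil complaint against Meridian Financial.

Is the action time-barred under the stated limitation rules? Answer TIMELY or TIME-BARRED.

TIMELY

Taking the later of the act (9 January 2010) and discovery (15 October 2012), the claim accrued on 15 October 2012.
Adding the 30 months base period to 15 October 2012 gives a deadline of 15 April 2015, before any tolling.
The period was tolled for 71 days by the defendant's absence from the jurisdiction (25 September 2014 to 5 December 2014), pushing the deadline to 25 June 2015.
The period was tolled for 313 days by the automatic bankruptcy stay (14 February 2015 to 24 December 2015), pushing the deadline to 3 May 2016.
Fontaine filed on 5 March 2016, before the 3 May 2016 deadline, so the action is timely.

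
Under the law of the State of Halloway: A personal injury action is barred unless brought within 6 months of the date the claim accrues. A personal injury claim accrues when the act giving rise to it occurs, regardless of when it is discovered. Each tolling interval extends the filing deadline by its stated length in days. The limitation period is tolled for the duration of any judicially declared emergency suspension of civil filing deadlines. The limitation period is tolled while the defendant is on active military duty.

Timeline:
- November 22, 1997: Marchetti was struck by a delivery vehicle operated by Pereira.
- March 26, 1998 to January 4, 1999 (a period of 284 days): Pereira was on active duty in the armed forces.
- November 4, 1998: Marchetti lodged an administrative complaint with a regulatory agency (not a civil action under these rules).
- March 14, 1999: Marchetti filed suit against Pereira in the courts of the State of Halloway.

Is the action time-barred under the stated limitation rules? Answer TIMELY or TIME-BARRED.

The limitation period began to run on November 22, 1997.
6 months from November 22, 1997 is May 22, 1998.
The defendant's active military service from March 26, 1998 to January 4, 1999 tolled the period for 284 days, extending the deadline to March 2, 1999.
None of the other events listed affects the running of the period under the stated rules.
Filing on March 14, 1999 missed the March 2, 1999 deadline — the action is time-barred.

TIME-BARRED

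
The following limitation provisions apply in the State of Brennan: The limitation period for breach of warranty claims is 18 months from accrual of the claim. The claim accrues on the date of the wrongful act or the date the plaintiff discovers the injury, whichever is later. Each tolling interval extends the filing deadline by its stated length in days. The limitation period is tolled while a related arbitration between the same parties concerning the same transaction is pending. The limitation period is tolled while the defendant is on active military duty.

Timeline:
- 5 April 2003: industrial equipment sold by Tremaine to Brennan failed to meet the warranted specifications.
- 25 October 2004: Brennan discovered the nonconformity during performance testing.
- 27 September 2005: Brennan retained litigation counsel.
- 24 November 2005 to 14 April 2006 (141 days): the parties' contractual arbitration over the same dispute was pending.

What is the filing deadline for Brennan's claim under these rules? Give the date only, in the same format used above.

13 September 2006

The claim accrued on 25 October 2004 — the later of the 5 April 2003 act and the 25 October 2004 discovery.
The untolled deadline — 18 months after 25 October 2004 — is 25 April 2006.
The pending related arbitration from 24 November 2005 to 14 April 2006 tolled the period for 141 days, extending the deadline to 13 September 2006.
Nothing else in the chronology tolls or restarts the period.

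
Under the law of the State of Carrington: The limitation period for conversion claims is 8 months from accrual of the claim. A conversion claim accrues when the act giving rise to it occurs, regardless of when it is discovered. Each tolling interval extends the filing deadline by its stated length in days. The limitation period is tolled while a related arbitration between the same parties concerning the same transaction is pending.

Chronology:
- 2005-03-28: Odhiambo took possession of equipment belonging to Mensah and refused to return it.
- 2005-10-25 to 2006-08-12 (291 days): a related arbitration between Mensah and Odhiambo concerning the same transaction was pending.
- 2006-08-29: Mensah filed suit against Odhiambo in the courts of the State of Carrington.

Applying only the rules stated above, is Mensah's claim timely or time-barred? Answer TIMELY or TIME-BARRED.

TIMELY

The claim accrued on 2005-03-28, the date of the act.
The untolled deadline — 8 months after 2005-03-28 — is 2005-11-28.
The pending related arbitration from 2005-10-25 to 2006-08-12 tolled the period for 291 days, extending the deadline to 2006-09-15.
Mensah filed on 2006-08-29, before the 2006-09-15 deadline, so the action is timely.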